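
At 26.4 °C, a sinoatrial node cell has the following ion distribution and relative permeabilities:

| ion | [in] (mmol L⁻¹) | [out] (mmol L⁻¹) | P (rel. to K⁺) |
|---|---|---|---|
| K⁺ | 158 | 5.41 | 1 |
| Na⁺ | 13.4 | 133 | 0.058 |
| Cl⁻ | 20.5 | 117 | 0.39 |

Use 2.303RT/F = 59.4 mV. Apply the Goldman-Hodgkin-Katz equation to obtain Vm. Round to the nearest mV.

-59 mV

Vm = 59.4 · log₁₀[(Σ P·[cation]ₒ + Σ P·[anion]ᵢ) / (Σ P·[cation]ᵢ + Σ P·[anion]ₒ)]
Numerator = 1×5.41 + 0.058×133 + 0.39×20.5 = 21.12
Denominator = 1×158 + 0.058×13.4 + 0.39×117 = 204.4
Vm = 59.4 · log₁₀(0.10332) = 59.4 × (-0.9858) = -58.56 mV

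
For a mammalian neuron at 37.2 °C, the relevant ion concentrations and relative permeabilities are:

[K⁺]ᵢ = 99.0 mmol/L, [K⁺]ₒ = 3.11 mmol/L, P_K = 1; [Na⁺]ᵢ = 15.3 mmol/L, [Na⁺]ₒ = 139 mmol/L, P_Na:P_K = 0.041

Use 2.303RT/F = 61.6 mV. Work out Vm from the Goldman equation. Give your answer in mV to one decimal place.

-64.9 mV

Vm = 61.6 · log₁₀[(Σ P·[cation]ₒ + Σ P·[anion]ᵢ) / (Σ P·[cation]ᵢ + Σ P·[anion]ₒ)]
Numerator = 1×3.11 + 0.041×139 = 8.809
Denominator = 1×99.0 + 0.041×15.3 = 99.63
Vm = 61.6 · log₁₀(0.08842) = 61.6 × (-1.0535) = -64.89 mV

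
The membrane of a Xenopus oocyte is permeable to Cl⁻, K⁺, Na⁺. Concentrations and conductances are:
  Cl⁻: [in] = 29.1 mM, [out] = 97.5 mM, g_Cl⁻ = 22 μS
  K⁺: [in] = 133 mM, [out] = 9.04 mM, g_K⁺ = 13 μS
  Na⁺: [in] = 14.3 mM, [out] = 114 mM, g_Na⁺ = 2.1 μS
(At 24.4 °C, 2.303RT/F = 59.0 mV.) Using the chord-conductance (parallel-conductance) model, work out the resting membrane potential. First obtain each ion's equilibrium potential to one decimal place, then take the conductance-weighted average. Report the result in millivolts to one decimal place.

-39.5 mV

E_Cl⁻ = (59.0/-1)·log₁₀(97.5/29.1) = -31.0 mV
E_K⁺ = (59.0/1)·log₁₀(9.04/133) = -68.9 mV
E_Na⁺ = (59.0/1)·log₁₀(114/14.3) = 53.2 mV
Vm = (Σ gᵢEᵢ)/(Σ gᵢ) = (22·-31.0 + 13·-68.9 + 2.1·53.2) / (22 + 13 + 2.1)
= -1465.98 / 37.1 = -39.51 mV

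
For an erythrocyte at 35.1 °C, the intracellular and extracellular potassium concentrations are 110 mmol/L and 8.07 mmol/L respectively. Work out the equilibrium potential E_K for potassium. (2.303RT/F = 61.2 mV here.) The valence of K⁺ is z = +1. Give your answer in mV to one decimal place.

-69.4 mV

E = (61.2/z) · log₁₀([K⁺]_out/[K⁺]_in) with z = +1.
= (61.2/1) · log₁₀(8.07/110) = 61.20 · log₁₀(0.07336)
= 61.20 · (-1.1345) = -69.43 mV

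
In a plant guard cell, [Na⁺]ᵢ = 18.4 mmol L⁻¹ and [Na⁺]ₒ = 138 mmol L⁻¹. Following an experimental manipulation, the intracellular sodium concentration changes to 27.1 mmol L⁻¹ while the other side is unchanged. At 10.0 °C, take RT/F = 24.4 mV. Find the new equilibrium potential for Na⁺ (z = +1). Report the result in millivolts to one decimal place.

After the shift: [Na⁺]_out = 138, [Na⁺]_in = 27.1 mmol L⁻¹.
E_new = (24.4/1)·ln(138/27.1) = 24.40 · (1.6277) = 39.72 mV

39.7 mV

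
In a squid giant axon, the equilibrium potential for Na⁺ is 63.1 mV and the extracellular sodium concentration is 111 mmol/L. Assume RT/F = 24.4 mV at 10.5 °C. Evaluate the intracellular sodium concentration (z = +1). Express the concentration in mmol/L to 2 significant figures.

8.4 mmol/L

Nernst: E = (24.4/1) · ln([out]/[in]), so ln([out]/[in]) = 63.1 × 1 / 24.4 = 2.5861.
[out]/[in] = e^(2.5861) = 13.28.
[in] = 111 / 13.28 = 8.36 mmol/L.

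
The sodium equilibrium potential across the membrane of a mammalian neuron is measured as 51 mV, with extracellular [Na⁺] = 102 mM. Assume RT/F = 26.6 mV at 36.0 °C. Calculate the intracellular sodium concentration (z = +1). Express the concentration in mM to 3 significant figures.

15.0 mM

Nernst: E = (26.6/1) · ln([out]/[in]), so ln([out]/[in]) = 51.0 × 1 / 26.6 = 1.9173.
[out]/[in] = e^(1.9173) = 6.803.
[in] = 102 / 6.803 = 14.99 mM.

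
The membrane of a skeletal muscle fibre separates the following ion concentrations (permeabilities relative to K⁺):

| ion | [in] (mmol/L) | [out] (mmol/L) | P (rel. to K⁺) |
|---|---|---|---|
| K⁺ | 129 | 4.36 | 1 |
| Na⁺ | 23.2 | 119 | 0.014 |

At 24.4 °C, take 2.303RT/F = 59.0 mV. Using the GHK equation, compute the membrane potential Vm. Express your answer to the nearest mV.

-79 mV

Vm = 59.0 · log₁₀[(Σ P·[cation]ₒ + Σ P·[anion]ᵢ) / (Σ P·[cation]ᵢ + Σ P·[anion]ₒ)]
Numerator = 1×4.36 + 0.014×119 = 6.026
Denominator = 1×129 + 0.014×23.2 = 129.3
Vm = 59.0 · log₁₀(0.046596) = 59.0 × (-1.3317) = -78.57 mV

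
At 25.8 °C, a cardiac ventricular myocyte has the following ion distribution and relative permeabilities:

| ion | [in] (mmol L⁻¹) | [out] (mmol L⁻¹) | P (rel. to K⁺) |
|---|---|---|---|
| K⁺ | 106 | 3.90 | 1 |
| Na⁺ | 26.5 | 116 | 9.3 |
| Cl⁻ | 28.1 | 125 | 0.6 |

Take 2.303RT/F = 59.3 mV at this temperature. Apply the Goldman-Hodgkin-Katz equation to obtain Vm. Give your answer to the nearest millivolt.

Vm = 59.3 · log₁₀[(Σ P·[cation]ₒ + Σ P·[anion]ᵢ) / (Σ P·[cation]ᵢ + Σ P·[anion]ₒ)]
Numerator = 1×3.90 + 9.3×116 + 0.6×28.1 = 1100
Denominator = 1×106 + 9.3×26.5 + 0.6×125 = 427.5
Vm = 59.3 · log₁₀(2.5724) = 59.3 × (0.4103) = 24.33 mV

24 mV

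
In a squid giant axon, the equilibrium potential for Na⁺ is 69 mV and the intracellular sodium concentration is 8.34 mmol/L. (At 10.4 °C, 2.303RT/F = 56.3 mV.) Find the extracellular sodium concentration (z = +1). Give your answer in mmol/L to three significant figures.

140 mmol/L

Nernst: E = (56.3/1) · log₁₀([out]/[in]), so log₁₀([out]/[in]) = 69.0 × 1 / 56.3 = 1.2256.
[out]/[in] = 10^(1.2256) = 16.81.
[out] = 16.81 × 8.34 = 140.2 mmol/L.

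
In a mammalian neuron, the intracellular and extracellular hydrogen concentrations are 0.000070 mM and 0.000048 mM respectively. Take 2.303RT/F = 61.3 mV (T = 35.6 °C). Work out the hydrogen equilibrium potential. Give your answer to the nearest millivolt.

-10 mV

E = (61.3/z) · log₁₀([H⁺]_out/[H⁺]_in) with z = +1.
= (61.3/1) · log₁₀(0.000048/0.000070) = 61.30 · log₁₀(0.6857)
= 61.30 · (-0.1639) = -10.04 mV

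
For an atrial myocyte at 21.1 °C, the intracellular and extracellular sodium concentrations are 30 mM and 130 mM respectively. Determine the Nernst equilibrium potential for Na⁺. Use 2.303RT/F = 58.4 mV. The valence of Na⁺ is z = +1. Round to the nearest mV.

37 mV

E = (58.4/z) · log₁₀([Na⁺]_out/[Na⁺]_in) with z = +1.
= (58.4/1) · log₁₀(130/30) = 58.40 · log₁₀(4.333)
= 58.40 · (0.6368) = 37.19 mV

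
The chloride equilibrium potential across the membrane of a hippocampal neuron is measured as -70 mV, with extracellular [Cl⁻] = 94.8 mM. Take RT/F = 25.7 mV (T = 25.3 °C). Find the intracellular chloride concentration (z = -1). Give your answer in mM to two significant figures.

6.2 mM

Nernst: E = (25.7/-1) · ln([out]/[in]), so ln([out]/[in]) = -70.0 × -1 / 25.7 = 2.7237.
[out]/[in] = e^(2.7237) = 15.24.
[in] = 94.8 / 15.24 = 6.222 mM.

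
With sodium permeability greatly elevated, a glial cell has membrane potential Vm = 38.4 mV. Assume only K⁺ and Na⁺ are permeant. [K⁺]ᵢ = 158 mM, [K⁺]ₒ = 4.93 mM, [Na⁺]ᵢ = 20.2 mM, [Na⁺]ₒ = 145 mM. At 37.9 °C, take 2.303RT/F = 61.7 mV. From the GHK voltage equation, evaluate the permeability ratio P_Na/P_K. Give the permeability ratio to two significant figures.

Let α = P_Na/P_K. GHK: Vm = 61.7·log₁₀[(Kₒ + α·Naₒ)/(Kᵢ + α·Naᵢ)].
10^(Vm/61.7) = 10^(38.4/61.7) = 4.1915
So 4.1915·(Kᵢ + α·Naᵢ) = Kₒ + α·Naₒ → α = (4.1915·158.0 − 4.93) / (145.0 − 4.1915·20.2)
α = (662.3 − 4.93) / (145.0 − 84.67) = 657.3/60.33 = 10.9

11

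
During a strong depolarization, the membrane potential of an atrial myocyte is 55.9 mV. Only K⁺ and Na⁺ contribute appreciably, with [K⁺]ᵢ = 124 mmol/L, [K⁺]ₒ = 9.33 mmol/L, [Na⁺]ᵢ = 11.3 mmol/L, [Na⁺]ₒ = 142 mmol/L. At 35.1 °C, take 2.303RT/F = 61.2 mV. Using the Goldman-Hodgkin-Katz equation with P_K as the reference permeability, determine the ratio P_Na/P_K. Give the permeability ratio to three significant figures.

20.4

Let α = P_Na/P_K. GHK: Vm = 61.2·log₁₀[(Kₒ + α·Naₒ)/(Kᵢ + α·Naᵢ)].
10^(Vm/61.2) = 10^(55.9/61.2) = 8.1922
So 8.1922·(Kᵢ + α·Naᵢ) = Kₒ + α·Naₒ → α = (8.1922·124.0 − 9.33) / (142.0 − 8.1922·11.3)
α = (1016 − 9.33) / (142.0 − 92.57) = 1006/49.43 = 20.36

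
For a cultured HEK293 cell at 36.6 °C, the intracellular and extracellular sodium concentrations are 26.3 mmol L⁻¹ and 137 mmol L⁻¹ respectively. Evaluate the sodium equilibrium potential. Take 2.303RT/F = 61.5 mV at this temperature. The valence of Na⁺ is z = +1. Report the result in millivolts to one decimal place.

E = (61.5/z) · log₁₀([Na⁺]_out/[Na⁺]_in) with z = +1.
= (61.5/1) · log₁₀(137/26.3) = 61.50 · log₁₀(5.209)
= 61.50 · (0.7168) = 44.08 mV

44.1 mV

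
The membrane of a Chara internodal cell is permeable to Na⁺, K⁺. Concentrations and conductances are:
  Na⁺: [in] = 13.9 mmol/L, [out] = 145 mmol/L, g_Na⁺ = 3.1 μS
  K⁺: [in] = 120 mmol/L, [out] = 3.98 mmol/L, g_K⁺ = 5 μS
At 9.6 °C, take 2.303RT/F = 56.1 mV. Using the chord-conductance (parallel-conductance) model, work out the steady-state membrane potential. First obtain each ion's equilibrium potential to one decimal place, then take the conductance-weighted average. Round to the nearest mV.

-29 mV

E_Na⁺ = (56.1/1)·log₁₀(145/13.9) = 57.1 mV
E_K⁺ = (56.1/1)·log₁₀(3.98/120) = -83.0 mV
Vm = (Σ gᵢEᵢ)/(Σ gᵢ) = (3.1·57.1 + 5·-83.0) / (3.1 + 5)
= -237.99 / 8.1 = -29.38 mV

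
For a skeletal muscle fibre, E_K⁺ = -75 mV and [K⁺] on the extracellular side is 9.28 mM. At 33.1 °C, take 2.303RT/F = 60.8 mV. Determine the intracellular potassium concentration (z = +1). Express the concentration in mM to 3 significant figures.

Nernst: E = (60.8/1) · log₁₀([out]/[in]), so log₁₀([out]/[in]) = -75.0 × 1 / 60.8 = -1.2336.
[out]/[in] = 10^(-1.2336) = 0.0584.
[in] = 9.28 / 0.0584 = 158.9 mM.

159 mM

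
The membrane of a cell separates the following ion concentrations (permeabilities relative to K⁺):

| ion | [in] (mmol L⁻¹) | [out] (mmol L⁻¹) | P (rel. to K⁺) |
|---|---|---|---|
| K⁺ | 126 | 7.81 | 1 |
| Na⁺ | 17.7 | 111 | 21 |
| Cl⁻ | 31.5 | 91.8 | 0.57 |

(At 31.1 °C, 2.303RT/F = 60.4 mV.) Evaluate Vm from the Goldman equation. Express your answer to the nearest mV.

Vm = 60.4 · log₁₀[(Σ P·[cation]ₒ + Σ P·[anion]ᵢ) / (Σ P·[cation]ᵢ + Σ P·[anion]ₒ)]
Numerator = 1×7.81 + 21×111 + 0.57×31.5 = 2357
Denominator = 1×126 + 21×17.7 + 0.57×91.8 = 550
Vm = 60.4 · log₁₀(4.2848) = 60.4 × (0.6319) = 38.17 mV

38 mV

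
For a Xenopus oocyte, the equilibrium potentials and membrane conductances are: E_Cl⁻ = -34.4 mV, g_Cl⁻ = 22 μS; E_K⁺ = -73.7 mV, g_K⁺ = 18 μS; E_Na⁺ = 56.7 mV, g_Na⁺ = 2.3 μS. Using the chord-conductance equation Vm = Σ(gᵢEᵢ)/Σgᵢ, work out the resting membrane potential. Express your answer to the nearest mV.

Σ gᵢEᵢ = 22·(-34.4) + 18·(-73.7) + 2.3·(56.7) = -1952.99
Σ gᵢ = 22 + 18 + 2.3 = 42.3
Vm = -1952.99 / 42.3 = -46.17 mV

-46 mV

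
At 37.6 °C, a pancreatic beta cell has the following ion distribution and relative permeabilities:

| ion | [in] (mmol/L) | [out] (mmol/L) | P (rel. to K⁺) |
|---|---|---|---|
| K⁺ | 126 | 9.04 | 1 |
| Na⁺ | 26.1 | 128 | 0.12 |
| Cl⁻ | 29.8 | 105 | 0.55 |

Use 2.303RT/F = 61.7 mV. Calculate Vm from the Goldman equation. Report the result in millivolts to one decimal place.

Vm = 61.7 · log₁₀[(Σ P·[cation]ₒ + Σ P·[anion]ᵢ) / (Σ P·[cation]ᵢ + Σ P·[anion]ₒ)]
Numerator = 1×9.04 + 0.12×128 + 0.55×29.8 = 40.79
Denominator = 1×126 + 0.12×26.1 + 0.55×105 = 186.9
Vm = 61.7 · log₁₀(0.21827) = 61.7 × (-0.6610) = -40.78 mV

-40.8 mV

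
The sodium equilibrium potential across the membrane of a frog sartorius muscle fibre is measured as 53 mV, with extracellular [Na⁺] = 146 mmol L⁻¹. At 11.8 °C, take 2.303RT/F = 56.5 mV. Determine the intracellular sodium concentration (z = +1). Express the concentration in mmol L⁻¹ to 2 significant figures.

17 mmol L⁻¹

Nernst: E = (56.5/1) · log₁₀([out]/[in]), so log₁₀([out]/[in]) = 53.0 × 1 / 56.5 = 0.9381.
[out]/[in] = 10^(0.9381) = 8.671.
[in] = 146 / 8.671 = 16.84 mmol L⁻¹.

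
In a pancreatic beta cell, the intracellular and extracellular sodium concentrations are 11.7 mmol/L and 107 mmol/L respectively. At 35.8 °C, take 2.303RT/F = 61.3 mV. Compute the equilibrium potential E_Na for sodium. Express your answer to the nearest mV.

E = (61.3/z) · log₁₀([Na⁺]_out/[Na⁺]_in) with z = +1.
= (61.3/1) · log₁₀(107/11.7) = 61.30 · log₁₀(9.145)
= 61.30 · (0.9612) = 58.92 mV

59 mV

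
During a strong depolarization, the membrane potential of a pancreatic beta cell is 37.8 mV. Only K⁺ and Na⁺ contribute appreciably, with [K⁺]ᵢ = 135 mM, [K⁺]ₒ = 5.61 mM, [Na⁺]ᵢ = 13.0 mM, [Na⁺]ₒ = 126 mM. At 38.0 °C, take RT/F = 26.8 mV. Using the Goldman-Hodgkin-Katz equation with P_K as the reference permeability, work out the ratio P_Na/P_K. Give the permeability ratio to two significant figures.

7.5

Let α = P_Na/P_K. GHK: Vm = 26.8·ln[(Kₒ + α·Naₒ)/(Kᵢ + α·Naᵢ)].
e^(Vm/26.8) = e^(37.8/26.8) = 4.0978
So 4.0978·(Kᵢ + α·Naᵢ) = Kₒ + α·Naₒ → α = (4.0978·135.0 − 5.61) / (126.0 − 4.0978·13.0)
α = (553.2 − 5.61) / (126.0 − 53.27) = 547.6/72.73 = 7.529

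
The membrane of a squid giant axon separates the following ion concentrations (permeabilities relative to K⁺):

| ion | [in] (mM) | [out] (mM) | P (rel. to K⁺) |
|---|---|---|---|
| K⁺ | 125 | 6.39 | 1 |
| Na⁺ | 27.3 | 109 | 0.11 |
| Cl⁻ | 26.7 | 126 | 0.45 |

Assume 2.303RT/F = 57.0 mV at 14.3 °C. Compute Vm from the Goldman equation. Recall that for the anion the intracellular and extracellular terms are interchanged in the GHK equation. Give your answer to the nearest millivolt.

Vm = 57.0 · log₁₀[(Σ P·[cation]ₒ + Σ P·[anion]ᵢ) / (Σ P·[cation]ᵢ + Σ P·[anion]ₒ)]
Numerator = 1×6.39 + 0.11×109 + 0.45×26.7 = 30.39
Denominator = 1×125 + 0.11×27.3 + 0.45×126 = 184.7
Vm = 57.0 · log₁₀(0.16456) = 57.0 × (-0.7837) = -44.67 mV

-45 mV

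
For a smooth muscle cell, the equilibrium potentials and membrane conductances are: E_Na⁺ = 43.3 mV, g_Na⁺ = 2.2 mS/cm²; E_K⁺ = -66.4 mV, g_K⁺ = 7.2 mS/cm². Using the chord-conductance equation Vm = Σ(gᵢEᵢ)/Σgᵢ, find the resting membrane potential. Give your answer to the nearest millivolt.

-41 mV

Σ gᵢEᵢ = 2.2·(43.3) + 7.2·(-66.4) = -382.82
Σ gᵢ = 2.2 + 7.2 = 9.4
Vm = -382.82 / 9.4 = -40.73 mV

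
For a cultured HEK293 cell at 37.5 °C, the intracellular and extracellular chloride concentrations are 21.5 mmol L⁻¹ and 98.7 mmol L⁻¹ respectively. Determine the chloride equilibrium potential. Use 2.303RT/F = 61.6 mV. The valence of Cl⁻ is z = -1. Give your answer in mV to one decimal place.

-40.8 mV

E = (61.6/z) · log₁₀([Cl⁻]_out/[Cl⁻]_in) with z = -1.
For an anion, dividing by z = -1 reverses the sign.
= (61.6/-1) · log₁₀(98.7/21.5) = -61.60 · log₁₀(4.591)
= -61.60 · (0.6619) = -40.77 mV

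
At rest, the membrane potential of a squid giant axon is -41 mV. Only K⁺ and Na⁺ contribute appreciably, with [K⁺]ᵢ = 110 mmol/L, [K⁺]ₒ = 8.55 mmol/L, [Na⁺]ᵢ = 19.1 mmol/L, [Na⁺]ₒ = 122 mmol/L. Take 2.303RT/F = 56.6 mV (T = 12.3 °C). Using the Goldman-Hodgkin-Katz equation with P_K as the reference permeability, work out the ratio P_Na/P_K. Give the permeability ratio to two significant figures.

0.10

Let α = P_Na/P_K. GHK: Vm = 56.6·log₁₀[(Kₒ + α·Naₒ)/(Kᵢ + α·Naᵢ)].
10^(Vm/56.6) = 10^(-41.0/56.6) = 0.18863
So 0.18863·(Kᵢ + α·Naᵢ) = Kₒ + α·Naₒ → α = (0.18863·110.0 − 8.55) / (122.0 − 0.18863·19.1)
α = (20.75 − 8.55) / (122.0 − 3.603) = 12.2/118.4 = 0.103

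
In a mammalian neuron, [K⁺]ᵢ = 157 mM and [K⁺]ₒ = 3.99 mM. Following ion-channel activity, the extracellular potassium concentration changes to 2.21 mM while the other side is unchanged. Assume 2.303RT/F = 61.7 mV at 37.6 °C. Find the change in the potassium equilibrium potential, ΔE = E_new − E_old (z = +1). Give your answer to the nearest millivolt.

-16 mV

E_old = (61.7/1)·log₁₀(3.99/157) = -98.41 mV
E_new = (61.7/1)·log₁₀(2.21/157) = -114.24 mV
ΔE = -114.24 − (-98.41) = -15.83 mV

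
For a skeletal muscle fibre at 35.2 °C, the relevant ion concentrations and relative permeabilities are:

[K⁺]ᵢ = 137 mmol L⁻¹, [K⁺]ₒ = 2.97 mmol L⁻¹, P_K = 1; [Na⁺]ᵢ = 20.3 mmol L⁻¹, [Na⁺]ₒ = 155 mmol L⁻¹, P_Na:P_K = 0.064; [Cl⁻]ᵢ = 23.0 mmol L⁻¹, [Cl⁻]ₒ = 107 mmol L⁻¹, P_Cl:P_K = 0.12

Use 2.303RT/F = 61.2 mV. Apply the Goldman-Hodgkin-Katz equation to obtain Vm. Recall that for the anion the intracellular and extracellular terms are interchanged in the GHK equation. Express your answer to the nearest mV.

Vm = 61.2 · log₁₀[(Σ P·[cation]ₒ + Σ P·[anion]ᵢ) / (Σ P·[cation]ᵢ + Σ P·[anion]ₒ)]
Numerator = 1×2.97 + 0.064×155 + 0.12×23.0 = 15.65
Denominator = 1×137 + 0.064×20.3 + 0.12×107 = 151.1
Vm = 61.2 · log₁₀(0.10355) = 61.2 × (-0.9849) = -60.27 mV

-60 mV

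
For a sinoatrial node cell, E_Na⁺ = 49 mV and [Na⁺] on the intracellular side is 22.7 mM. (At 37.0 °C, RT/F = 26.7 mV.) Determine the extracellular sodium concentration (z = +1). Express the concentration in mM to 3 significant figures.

Nernst: E = (26.7/1) · ln([out]/[in]), so ln([out]/[in]) = 49.0 × 1 / 26.7 = 1.8352.
[out]/[in] = e^(1.8352) = 6.266.
[out] = 6.266 × 22.7 = 142.2 mM.

142 mM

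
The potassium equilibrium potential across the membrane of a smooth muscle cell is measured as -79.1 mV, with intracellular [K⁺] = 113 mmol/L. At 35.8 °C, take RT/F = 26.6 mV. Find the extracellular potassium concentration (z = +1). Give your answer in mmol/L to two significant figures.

5.8 mmol/L

Nernst: E = (26.6/1) · ln([out]/[in]), so ln([out]/[in]) = -79.1 × 1 / 26.6 = -2.9737.
[out]/[in] = e^(-2.9737) = 0.05111.
[out] = 0.05111 × 113 = 5.776 mmol/L.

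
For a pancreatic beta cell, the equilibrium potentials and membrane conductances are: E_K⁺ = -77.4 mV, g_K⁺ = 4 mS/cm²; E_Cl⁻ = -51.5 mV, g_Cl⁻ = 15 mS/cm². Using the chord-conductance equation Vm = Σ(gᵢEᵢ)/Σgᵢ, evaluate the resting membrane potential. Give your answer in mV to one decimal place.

Σ gᵢEᵢ = 4·(-77.4) + 15·(-51.5) = -1082.10
Σ gᵢ = 4 + 15 = 19
Vm = -1082.10 / 19 = -56.95 mV

-57.0 mV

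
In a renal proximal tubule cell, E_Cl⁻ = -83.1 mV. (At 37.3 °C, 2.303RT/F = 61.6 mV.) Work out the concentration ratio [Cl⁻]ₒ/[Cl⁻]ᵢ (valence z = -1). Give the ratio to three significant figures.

22.3

log₁₀([out]/[in]) = E·z/(61.6) = -83.1 × -1 / 61.6 = 1.3490
[out]/[in] = 10^(1.3490) = 22.34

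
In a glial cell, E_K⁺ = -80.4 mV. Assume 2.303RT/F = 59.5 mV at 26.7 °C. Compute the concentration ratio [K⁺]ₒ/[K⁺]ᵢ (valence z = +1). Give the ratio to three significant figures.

0.0445

log₁₀([out]/[in]) = E·z/(59.5) = -80.4 × 1 / 59.5 = -1.3513
[out]/[in] = 10^(-1.3513) = 0.04454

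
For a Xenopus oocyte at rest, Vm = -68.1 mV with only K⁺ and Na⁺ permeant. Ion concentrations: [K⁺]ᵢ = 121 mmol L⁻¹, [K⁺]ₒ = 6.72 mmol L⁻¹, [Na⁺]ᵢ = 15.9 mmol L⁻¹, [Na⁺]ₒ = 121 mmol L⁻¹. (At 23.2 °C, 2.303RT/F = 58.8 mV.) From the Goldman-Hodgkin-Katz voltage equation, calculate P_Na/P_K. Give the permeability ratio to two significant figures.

0.014

Let α = P_Na/P_K. GHK: Vm = 58.8·log₁₀[(Kₒ + α·Naₒ)/(Kᵢ + α·Naᵢ)].
10^(Vm/58.8) = 10^(-68.1/58.8) = 0.069476
So 0.069476·(Kᵢ + α·Naᵢ) = Kₒ + α·Naₒ → α = (0.069476·121.0 − 6.72) / (121.0 − 0.069476·15.9)
α = (8.407 − 6.72) / (121.0 − 1.105) = 1.687/119.9 = 0.01407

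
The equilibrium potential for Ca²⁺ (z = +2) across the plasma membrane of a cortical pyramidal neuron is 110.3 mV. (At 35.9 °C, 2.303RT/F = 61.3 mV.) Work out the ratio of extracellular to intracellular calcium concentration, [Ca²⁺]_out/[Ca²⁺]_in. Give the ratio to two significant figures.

4000

log₁₀([out]/[in]) = E·z/(61.3) = 110.3 × 2 / 61.3 = 3.5987
[out]/[in] = 10^(3.5987) = 3969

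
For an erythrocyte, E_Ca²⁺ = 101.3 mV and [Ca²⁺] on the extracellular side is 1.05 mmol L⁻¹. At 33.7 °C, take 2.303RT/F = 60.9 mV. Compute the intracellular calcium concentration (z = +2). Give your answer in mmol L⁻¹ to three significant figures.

0.000495 mmol L⁻¹

Nernst: E = (60.9/2) · log₁₀([out]/[in]), so log₁₀([out]/[in]) = 101.3 × 2 / 60.9 = 3.3268.
[out]/[in] = 10^(3.3268) = 2122.
[in] = 1.05 / 2122 = 0.0004948 mmol L⁻¹.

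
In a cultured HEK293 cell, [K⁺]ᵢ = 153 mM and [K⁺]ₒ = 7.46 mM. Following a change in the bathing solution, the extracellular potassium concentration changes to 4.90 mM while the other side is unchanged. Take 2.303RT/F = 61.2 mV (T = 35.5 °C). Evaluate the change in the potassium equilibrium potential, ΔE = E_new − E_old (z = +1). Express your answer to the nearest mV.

E_old = (61.2/1)·log₁₀(7.46/153) = -80.29 mV
E_new = (61.2/1)·log₁₀(4.90/153) = -91.46 mV
ΔE = -91.46 − (-80.29) = -11.17 mV

-11 mV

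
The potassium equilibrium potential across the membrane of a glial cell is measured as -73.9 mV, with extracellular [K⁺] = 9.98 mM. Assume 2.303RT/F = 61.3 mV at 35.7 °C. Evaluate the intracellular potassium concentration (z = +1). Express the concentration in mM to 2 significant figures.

160 mM

Nernst: E = (61.3/1) · log₁₀([out]/[in]), so log₁₀([out]/[in]) = -73.9 × 1 / 61.3 = -1.2055.
[out]/[in] = 10^(-1.2055) = 0.0623.
[in] = 9.98 / 0.0623 = 160.2 mM.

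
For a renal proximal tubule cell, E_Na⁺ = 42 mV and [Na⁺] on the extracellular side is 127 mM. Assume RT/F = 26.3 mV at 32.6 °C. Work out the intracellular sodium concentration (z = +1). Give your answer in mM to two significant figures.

Nernst: E = (26.3/1) · ln([out]/[in]), so ln([out]/[in]) = 42.0 × 1 / 26.3 = 1.5970.
[out]/[in] = e^(1.5970) = 4.938.
[in] = 127 / 4.938 = 25.72 mM.

26 mM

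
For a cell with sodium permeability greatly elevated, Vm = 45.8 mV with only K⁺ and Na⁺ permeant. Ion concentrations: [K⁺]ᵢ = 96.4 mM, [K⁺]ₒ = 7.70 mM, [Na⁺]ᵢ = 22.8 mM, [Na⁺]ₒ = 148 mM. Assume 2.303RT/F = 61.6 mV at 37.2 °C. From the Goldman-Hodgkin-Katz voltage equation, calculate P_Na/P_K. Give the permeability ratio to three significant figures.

24.3

Let α = P_Na/P_K. GHK: Vm = 61.6·log₁₀[(Kₒ + α·Naₒ)/(Kᵢ + α·Naᵢ)].
10^(Vm/61.6) = 10^(45.8/61.6) = 5.54
So 5.54·(Kᵢ + α·Naᵢ) = Kₒ + α·Naₒ → α = (5.54·96.4 − 7.7) / (148.0 − 5.54·22.8)
α = (534.1 − 7.7) / (148.0 − 126.3) = 526.4/21.69 = 24.27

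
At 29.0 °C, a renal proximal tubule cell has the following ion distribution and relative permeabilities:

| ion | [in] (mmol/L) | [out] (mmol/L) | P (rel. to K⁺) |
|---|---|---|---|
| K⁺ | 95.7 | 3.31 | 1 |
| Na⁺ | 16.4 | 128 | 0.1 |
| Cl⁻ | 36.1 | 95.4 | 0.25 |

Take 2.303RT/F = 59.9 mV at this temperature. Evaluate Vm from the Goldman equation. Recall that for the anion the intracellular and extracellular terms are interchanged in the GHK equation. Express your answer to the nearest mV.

Vm = 59.9 · log₁₀[(Σ P·[cation]ₒ + Σ P·[anion]ᵢ) / (Σ P·[cation]ᵢ + Σ P·[anion]ₒ)]
Numerator = 1×3.31 + 0.1×128 + 0.25×36.1 = 25.13
Denominator = 1×95.7 + 0.1×16.4 + 0.25×95.4 = 121.2
Vm = 59.9 · log₁₀(0.2074) = 59.9 × (-0.6832) = -40.92 mV

-41 mV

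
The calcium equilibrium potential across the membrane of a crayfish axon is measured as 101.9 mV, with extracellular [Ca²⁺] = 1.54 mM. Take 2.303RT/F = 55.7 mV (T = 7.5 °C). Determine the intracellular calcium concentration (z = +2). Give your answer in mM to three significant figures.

0.000338 mM

Nernst: E = (55.7/2) · log₁₀([out]/[in]), so log₁₀([out]/[in]) = 101.9 × 2 / 55.7 = 3.6589.
[out]/[in] = 10^(3.6589) = 4559.
[in] = 1.54 / 4559 = 0.0003378 mM.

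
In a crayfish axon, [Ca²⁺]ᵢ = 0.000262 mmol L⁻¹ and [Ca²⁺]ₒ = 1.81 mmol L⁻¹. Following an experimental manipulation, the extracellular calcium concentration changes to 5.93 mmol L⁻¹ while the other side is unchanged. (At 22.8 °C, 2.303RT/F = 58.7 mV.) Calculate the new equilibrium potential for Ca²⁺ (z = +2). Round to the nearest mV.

128 mV

After the shift: [Ca²⁺]_out = 5.93, [Ca²⁺]_in = 0.000262 mmol L⁻¹.
E_new = (58.7/2)·log₁₀(5.93/0.000262) = 29.35 · (4.3548) = 127.81 mV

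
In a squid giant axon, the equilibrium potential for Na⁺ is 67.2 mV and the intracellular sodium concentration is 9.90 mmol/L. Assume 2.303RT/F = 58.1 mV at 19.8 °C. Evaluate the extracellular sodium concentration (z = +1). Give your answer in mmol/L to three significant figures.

Nernst: E = (58.1/1) · log₁₀([out]/[in]), so log₁₀([out]/[in]) = 67.2 × 1 / 58.1 = 1.1566.
[out]/[in] = 10^(1.1566) = 14.34.
[out] = 14.34 × 9.90 = 142 mmol/L.

142 mmol/L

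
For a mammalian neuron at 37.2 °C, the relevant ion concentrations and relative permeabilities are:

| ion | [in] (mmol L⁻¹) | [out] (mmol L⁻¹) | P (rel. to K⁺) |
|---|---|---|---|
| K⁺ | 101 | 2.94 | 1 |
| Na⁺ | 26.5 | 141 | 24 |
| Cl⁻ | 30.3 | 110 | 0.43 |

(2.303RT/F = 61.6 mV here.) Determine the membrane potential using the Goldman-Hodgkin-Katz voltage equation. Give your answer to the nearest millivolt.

Vm = 61.6 · log₁₀[(Σ P·[cation]ₒ + Σ P·[anion]ᵢ) / (Σ P·[cation]ᵢ + Σ P·[anion]ₒ)]
Numerator = 1×2.94 + 24×141 + 0.43×30.3 = 3400
Denominator = 1×101 + 24×26.5 + 0.43×110 = 784.3
Vm = 61.6 · log₁₀(4.335) = 61.6 × (0.6370) = 39.24 mV

39 mV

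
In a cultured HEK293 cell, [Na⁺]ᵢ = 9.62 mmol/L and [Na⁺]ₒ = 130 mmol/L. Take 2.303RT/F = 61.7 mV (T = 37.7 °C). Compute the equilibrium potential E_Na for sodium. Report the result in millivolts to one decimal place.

69.8 mV

E = (61.7/z) · log₁₀([Na⁺]_out/[Na⁺]_in) with z = +1.
= (61.7/1) · log₁₀(130/9.62) = 61.70 · log₁₀(13.51)
= 61.70 · (1.1308) = 69.77 mV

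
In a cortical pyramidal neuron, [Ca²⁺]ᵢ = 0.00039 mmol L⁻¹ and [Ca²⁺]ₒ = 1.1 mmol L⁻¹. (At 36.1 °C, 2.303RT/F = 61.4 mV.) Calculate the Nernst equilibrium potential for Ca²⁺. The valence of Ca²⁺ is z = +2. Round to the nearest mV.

106 mV

E = (61.4/z) · log₁₀([Ca²⁺]_out/[Ca²⁺]_in) with z = +2.
= (61.4/2) · log₁₀(1.1/0.00039) = 30.70 · log₁₀(2821)
= 30.70 · (3.4503) = 105.93 mV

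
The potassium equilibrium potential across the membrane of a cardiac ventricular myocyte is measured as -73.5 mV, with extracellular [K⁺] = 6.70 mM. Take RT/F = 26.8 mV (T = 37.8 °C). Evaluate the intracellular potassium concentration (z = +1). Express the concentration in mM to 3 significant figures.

Nernst: E = (26.8/1) · ln([out]/[in]), so ln([out]/[in]) = -73.5 × 1 / 26.8 = -2.7425.
[out]/[in] = e^(-2.7425) = 0.06441.
[in] = 6.70 / 0.06441 = 104 mM.

104 mM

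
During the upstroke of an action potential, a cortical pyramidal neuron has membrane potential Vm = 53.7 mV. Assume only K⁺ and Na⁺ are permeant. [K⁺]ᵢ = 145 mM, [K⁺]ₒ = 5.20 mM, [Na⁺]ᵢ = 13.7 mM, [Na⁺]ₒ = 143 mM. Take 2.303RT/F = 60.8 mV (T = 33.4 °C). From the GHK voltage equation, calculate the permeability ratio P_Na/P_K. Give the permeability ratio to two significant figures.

Let α = P_Na/P_K. GHK: Vm = 60.8·log₁₀[(Kₒ + α·Naₒ)/(Kᵢ + α·Naᵢ)].
10^(Vm/60.8) = 10^(53.7/60.8) = 7.6423
So 7.6423·(Kᵢ + α·Naᵢ) = Kₒ + α·Naₒ → α = (7.6423·145.0 − 5.2) / (143.0 − 7.6423·13.7)
α = (1108 − 5.2) / (143.0 − 104.7) = 1103/38.3 = 28.8

29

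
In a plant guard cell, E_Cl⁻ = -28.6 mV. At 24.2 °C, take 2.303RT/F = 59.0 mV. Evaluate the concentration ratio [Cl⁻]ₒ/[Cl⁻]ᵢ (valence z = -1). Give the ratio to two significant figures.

log₁₀([out]/[in]) = E·z/(59.0) = -28.6 × -1 / 59.0 = 0.4847
[out]/[in] = 10^(0.4847) = 3.053

3.1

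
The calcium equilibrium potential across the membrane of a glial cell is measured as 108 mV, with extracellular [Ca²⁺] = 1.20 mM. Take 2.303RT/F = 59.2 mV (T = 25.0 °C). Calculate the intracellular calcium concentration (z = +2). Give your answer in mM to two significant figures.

Nernst: E = (59.2/2) · log₁₀([out]/[in]), so log₁₀([out]/[in]) = 108.0 × 2 / 59.2 = 3.6486.
[out]/[in] = 10^(3.6486) = 4453.
[in] = 1.20 / 4453 = 0.0002695 mM.

0.00027 mM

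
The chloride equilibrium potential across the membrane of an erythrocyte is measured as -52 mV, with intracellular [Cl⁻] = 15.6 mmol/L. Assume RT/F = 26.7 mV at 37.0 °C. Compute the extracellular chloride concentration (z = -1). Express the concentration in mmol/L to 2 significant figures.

110 mmol/L

Nernst: E = (26.7/-1) · ln([out]/[in]), so ln([out]/[in]) = -52.0 × -1 / 26.7 = 1.9476.
[out]/[in] = e^(1.9476) = 7.012.
[out] = 7.012 × 15.6 = 109.4 mmol/L.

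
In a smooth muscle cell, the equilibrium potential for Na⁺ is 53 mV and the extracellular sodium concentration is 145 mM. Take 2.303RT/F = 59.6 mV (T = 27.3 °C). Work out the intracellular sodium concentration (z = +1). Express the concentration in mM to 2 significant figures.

19 mM

Nernst: E = (59.6/1) · log₁₀([out]/[in]), so log₁₀([out]/[in]) = 53.0 × 1 / 59.6 = 0.8893.
[out]/[in] = 10^(0.8893) = 7.749.
[in] = 145 / 7.749 = 18.71 mM.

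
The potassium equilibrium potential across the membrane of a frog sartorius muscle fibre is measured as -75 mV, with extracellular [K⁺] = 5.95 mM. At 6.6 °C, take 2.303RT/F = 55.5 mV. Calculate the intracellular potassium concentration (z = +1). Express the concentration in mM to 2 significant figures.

130 mM

Nernst: E = (55.5/1) · log₁₀([out]/[in]), so log₁₀([out]/[in]) = -75.0 × 1 / 55.5 = -1.3514.
[out]/[in] = 10^(-1.3514) = 0.04453.
[in] = 5.95 / 0.04453 = 133.6 mM.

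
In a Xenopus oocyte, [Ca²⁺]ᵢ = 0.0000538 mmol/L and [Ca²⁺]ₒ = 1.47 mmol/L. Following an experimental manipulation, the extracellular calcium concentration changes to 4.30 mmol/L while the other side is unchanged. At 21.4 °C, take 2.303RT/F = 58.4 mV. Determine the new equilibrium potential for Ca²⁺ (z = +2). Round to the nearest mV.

143 mV

After the shift: [Ca²⁺]_out = 4.30, [Ca²⁺]_in = 0.0000538 mmol/L.
E_new = (58.4/2)·log₁₀(4.30/0.0000538) = 29.20 · (4.9027) = 143.16 mV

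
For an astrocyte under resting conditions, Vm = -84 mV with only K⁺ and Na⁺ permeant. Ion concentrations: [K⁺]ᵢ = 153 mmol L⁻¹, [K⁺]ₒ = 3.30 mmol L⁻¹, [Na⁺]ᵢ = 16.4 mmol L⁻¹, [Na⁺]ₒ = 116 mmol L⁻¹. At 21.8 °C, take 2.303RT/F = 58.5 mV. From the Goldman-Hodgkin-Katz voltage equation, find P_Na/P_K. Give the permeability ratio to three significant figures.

0.0200

Let α = P_Na/P_K. GHK: Vm = 58.5·log₁₀[(Kₒ + α·Naₒ)/(Kᵢ + α·Naᵢ)].
10^(Vm/58.5) = 10^(-84.0/58.5) = 0.036652
So 0.036652·(Kᵢ + α·Naᵢ) = Kₒ + α·Naₒ → α = (0.036652·153.0 − 3.3) / (116.0 − 0.036652·16.4)
α = (5.608 − 3.3) / (116.0 − 0.6011) = 2.308/115.4 = 0.02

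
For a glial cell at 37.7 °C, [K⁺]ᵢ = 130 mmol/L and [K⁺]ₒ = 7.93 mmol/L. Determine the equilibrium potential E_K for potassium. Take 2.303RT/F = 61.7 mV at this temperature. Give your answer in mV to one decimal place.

E = (61.7/z) · log₁₀([K⁺]_out/[K⁺]_in) with z = +1.
= (61.7/1) · log₁₀(7.93/130) = 61.70 · log₁₀(0.061)
= 61.70 · (-1.2147) = -74.95 mV

-74.9 mV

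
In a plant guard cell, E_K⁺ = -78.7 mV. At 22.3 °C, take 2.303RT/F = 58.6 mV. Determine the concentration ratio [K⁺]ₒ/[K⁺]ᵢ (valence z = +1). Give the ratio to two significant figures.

0.045

log₁₀([out]/[in]) = E·z/(58.6) = -78.7 × 1 / 58.6 = -1.3430
[out]/[in] = 10^(-1.3430) = 0.04539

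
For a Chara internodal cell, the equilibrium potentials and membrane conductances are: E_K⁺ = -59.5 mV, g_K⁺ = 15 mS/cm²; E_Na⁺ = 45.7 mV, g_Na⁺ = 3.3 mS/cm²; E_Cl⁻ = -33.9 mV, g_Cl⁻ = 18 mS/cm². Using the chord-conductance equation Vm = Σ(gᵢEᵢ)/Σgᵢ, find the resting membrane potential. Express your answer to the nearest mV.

Σ gᵢEᵢ = 15·(-59.5) + 3.3·(45.7) + 18·(-33.9) = -1351.89
Σ gᵢ = 15 + 3.3 + 18 = 36.3
Vm = -1351.89 / 36.3 = -37.24 mV

-37 mV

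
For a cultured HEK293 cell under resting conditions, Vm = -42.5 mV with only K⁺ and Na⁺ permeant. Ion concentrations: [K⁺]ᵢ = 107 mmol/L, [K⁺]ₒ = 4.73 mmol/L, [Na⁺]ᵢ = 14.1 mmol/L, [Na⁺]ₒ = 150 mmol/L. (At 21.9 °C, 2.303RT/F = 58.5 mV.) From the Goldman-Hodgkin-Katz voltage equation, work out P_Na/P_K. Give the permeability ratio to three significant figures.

Let α = P_Na/P_K. GHK: Vm = 58.5·log₁₀[(Kₒ + α·Naₒ)/(Kᵢ + α·Naᵢ)].
10^(Vm/58.5) = 10^(-42.5/58.5) = 0.18772
So 0.18772·(Kᵢ + α·Naᵢ) = Kₒ + α·Naₒ → α = (0.18772·107.0 − 4.73) / (150.0 − 0.18772·14.1)
α = (20.09 − 4.73) / (150.0 − 2.647) = 15.36/147.4 = 0.1042

0.104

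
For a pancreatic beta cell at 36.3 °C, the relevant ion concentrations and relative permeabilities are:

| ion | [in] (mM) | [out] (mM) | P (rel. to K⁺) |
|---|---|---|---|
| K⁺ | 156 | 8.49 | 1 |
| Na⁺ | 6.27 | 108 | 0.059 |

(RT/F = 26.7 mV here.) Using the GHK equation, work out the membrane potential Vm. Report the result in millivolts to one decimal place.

-62.8 mV

Vm = 26.7 · ln[(Σ P·[cation]ₒ + Σ P·[anion]ᵢ) / (Σ P·[cation]ᵢ + Σ P·[anion]ₒ)]
Numerator = 1×8.49 + 0.059×108 = 14.86
Denominator = 1×156 + 0.059×6.27 = 156.4
Vm = 26.7 · ln(0.095044) = 26.7 × (-2.3534) = -62.84 mV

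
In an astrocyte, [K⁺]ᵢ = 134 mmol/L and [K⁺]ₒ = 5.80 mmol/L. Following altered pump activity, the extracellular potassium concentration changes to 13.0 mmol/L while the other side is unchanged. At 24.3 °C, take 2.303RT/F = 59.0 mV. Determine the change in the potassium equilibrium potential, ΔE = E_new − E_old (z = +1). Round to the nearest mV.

E_old = (59.0/1)·log₁₀(5.80/134) = -80.46 mV
E_new = (59.0/1)·log₁₀(13.0/134) = -59.78 mV
ΔE = -59.78 − (-80.46) = 20.68 mV

21 mV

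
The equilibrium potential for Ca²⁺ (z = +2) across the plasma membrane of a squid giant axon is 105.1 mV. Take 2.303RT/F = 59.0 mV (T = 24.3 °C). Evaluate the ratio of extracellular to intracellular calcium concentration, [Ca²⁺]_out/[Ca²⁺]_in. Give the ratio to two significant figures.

log₁₀([out]/[in]) = E·z/(59.0) = 105.1 × 2 / 59.0 = 3.5627
[out]/[in] = 10^(3.5627) = 3654

3700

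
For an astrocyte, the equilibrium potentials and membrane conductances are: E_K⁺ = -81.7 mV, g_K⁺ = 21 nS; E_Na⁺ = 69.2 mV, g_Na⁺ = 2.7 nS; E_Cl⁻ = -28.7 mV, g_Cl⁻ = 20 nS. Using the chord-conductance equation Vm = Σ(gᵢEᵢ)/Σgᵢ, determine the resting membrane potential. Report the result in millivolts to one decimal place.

-48.1 mV

Σ gᵢEᵢ = 21·(-81.7) + 2.7·(69.2) + 20·(-28.7) = -2102.86
Σ gᵢ = 21 + 2.7 + 20 = 43.7
Vm = -2102.86 / 43.7 = -48.12 mV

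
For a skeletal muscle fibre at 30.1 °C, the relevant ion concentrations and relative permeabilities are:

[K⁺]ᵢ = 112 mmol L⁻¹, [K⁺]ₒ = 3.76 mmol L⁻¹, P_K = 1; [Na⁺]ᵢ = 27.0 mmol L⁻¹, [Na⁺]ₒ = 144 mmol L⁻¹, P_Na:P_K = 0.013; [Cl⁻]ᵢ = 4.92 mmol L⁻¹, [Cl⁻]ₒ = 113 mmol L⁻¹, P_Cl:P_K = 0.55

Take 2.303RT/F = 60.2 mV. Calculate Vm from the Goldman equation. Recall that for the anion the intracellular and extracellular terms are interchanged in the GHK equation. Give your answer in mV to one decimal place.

Vm = 60.2 · log₁₀[(Σ P·[cation]ₒ + Σ P·[anion]ᵢ) / (Σ P·[cation]ᵢ + Σ P·[anion]ₒ)]
Numerator = 1×3.76 + 0.013×144 + 0.55×4.92 = 8.338
Denominator = 1×112 + 0.013×27.0 + 0.55×113 = 174.5
Vm = 60.2 · log₁₀(0.047782) = 60.2 × (-1.3207) = -79.51 mV

-79.5 mV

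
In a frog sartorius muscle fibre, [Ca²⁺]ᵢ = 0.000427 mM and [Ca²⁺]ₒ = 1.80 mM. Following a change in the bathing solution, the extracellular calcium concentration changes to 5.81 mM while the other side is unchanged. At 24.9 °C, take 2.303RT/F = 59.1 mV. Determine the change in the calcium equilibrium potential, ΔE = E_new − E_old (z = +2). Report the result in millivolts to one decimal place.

E_old = (59.1/2)·log₁₀(1.80/0.000427) = 107.11 mV
E_new = (59.1/2)·log₁₀(5.81/0.000427) = 122.15 mV
ΔE = 122.15 − (107.11) = 15.04 mV

15.0 mV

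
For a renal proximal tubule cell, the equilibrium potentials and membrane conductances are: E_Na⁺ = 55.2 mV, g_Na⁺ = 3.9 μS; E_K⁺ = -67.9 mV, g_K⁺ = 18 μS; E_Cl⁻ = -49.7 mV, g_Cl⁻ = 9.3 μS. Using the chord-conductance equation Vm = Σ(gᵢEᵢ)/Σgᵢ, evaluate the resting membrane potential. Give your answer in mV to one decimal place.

Σ gᵢEᵢ = 3.9·(55.2) + 18·(-67.9) + 9.3·(-49.7) = -1469.13
Σ gᵢ = 3.9 + 18 + 9.3 = 31.2
Vm = -1469.13 / 31.2 = -47.09 mV

-47.1 mV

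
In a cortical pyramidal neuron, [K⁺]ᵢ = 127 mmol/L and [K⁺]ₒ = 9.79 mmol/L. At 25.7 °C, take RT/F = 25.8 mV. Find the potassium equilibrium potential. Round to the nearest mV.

-66 mV

E = (25.8/z) · ln([K⁺]_out/[K⁺]_in) with z = +1.
= (25.8/1) · ln(9.79/127) = 25.80 · ln(0.07709)
= 25.80 · (-2.5628) = -66.12 mV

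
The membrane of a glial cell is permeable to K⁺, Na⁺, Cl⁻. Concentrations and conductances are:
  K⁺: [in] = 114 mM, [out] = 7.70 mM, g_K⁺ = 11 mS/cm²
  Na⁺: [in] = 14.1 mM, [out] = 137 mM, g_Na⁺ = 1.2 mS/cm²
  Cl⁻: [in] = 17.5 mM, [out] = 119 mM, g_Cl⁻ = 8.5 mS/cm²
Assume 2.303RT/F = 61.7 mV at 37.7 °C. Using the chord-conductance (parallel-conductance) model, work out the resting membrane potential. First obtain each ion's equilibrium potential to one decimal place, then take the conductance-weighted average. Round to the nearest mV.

-56 mV

E_K⁺ = (61.7/1)·log₁₀(7.70/114) = -72.2 mV
E_Na⁺ = (61.7/1)·log₁₀(137/14.1) = 60.9 mV
E_Cl⁻ = (61.7/-1)·log₁₀(119/17.5) = -51.4 mV
Vm = (Σ gᵢEᵢ)/(Σ gᵢ) = (11·-72.2 + 1.2·60.9 + 8.5·-51.4) / (11 + 1.2 + 8.5)
= -1158.02 / 20.7 = -55.94 mV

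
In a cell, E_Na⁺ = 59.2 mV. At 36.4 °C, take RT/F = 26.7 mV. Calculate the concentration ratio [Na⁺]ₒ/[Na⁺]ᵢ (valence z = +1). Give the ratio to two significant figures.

ln([out]/[in]) = E·z/(26.7) = 59.2 × 1 / 26.7 = 2.2172
[out]/[in] = e^(2.2172) = 9.182

9.2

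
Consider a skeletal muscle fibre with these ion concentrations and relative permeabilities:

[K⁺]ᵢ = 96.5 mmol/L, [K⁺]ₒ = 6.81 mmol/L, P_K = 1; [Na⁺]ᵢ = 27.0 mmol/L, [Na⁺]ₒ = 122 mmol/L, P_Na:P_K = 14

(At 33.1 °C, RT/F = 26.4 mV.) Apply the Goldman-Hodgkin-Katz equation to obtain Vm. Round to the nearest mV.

34 mV

Vm = 26.4 · ln[(Σ P·[cation]ₒ + Σ P·[anion]ᵢ) / (Σ P·[cation]ᵢ + Σ P·[anion]ₒ)]
Numerator = 1×6.81 + 14×122 = 1715
Denominator = 1×96.5 + 14×27.0 = 474.5
Vm = 26.4 · ln(3.6139) = 26.4 × (1.2848) = 33.92 mV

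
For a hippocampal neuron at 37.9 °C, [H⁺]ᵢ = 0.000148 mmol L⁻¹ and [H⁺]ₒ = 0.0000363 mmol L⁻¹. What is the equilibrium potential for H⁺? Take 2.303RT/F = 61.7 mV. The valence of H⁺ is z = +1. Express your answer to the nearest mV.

E = (61.7/z) · log₁₀([H⁺]_out/[H⁺]_in) with z = +1.
= (61.7/1) · log₁₀(0.0000363/0.000148) = 61.70 · log₁₀(0.2453)
= 61.70 · (-0.6104) = -37.66 mV

-38 mV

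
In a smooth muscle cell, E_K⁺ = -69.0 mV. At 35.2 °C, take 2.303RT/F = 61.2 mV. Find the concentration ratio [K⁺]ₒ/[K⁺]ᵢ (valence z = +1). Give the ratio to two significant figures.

log₁₀([out]/[in]) = E·z/(61.2) = -69.0 × 1 / 61.2 = -1.1275
[out]/[in] = 10^(-1.1275) = 0.07457

0.075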